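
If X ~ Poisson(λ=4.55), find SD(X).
2.1331

We have X ~ Poisson(λ=4.55).

For a Poisson distribution with λ=4.55:
σ = √Var(X) = 2.1331

The standard deviation is the square root of the variance.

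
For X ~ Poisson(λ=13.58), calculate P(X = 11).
0.091838

We have X ~ Poisson(λ=13.58).

For a Poisson distribution, the PMF gives us the probability of each outcome.

Using the PMF formula:
P(X = 11) = 0.091838

Rounded to 4 decimal places: 0.0918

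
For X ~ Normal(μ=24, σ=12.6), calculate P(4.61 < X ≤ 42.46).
0.866635

We have X ~ Normal(μ=24, σ=12.6).

To find P(4.61 < X ≤ 42.46), we use:
P(4.61 < X ≤ 42.46) = P(X ≤ 42.46) - P(X ≤ 4.61)
                 = F(42.46) - F(4.61)
                 = 0.928550 - 0.061916
                 = 0.866635

So there's approximately a 86.7% chance that X falls in this range.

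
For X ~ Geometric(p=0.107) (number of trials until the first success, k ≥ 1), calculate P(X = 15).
0.021943

We have X ~ Geometric(p=0.107) (number of trials until the first success, k ≥ 1).

For a Geometric distribution, the PMF gives us the probability of each outcome.

Using the PMF formula:
P(X = 15) = 0.021943

Rounded to 4 decimal places: 0.0219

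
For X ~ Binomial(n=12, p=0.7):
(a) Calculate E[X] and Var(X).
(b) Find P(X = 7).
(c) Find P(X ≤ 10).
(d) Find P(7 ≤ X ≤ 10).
(a) E[X] = 8.4000, Var(X) = 2.5200
(b) P(X = 7) = 0.158496
(c) P(X ≤ 10) = 0.914975
(d) P(7 ≤ X ≤ 10) = 0.797126

We have X ~ Binomial(n=12, p=0.7).

(a) Moments:
E[X] = 8.4000
Var(X) = 2.5200
σ = √Var(X) = 1.5875

(b) Point probability using PMF:
P(X = 7) = 0.158496

(c) Cumulative probability using CDF:
P(X ≤ 10) = F(10) = 0.914975

(d) Range probability:
P(7 ≤ X ≤ 10) = P(X ≤ 10) - P(X ≤ 6)
                   = F(10) - F(6)
                   = 0.914975 - 0.117849
                   = 0.797126

This means approximately 79.7% of outcomes fall in the interval [7, 10].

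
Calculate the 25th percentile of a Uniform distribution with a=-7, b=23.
0.5000

We have X ~ Uniform(a=-7, b=23).

We want to find x such that P(X ≤ x) = 0.25.

This is the 25th percentile, which means 25% of values fall below this point.

Using the inverse CDF (quantile function):
x = F⁻¹(0.25) = 0.5000

Verification: P(X ≤ 0.5000) = 0.25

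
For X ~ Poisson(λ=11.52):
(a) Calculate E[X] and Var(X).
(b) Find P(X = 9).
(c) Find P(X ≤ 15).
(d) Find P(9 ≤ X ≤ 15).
(a) E[X] = 11.5200, Var(X) = 11.5200
(b) P(X = 9) = 0.097777
(c) P(X ≤ 15) = 0.877030
(d) P(9 ≤ X ≤ 15) = 0.687973

We have X ~ Poisson(λ=11.52).

(a) Moments:
E[X] = 11.5200
Var(X) = 11.5200
σ = √Var(X) = 3.3941

(b) Point probability using PMF:
P(X = 9) = 0.097777

(c) Cumulative probability using CDF:
P(X ≤ 15) = F(15) = 0.877030

(d) Range probability:
P(9 ≤ X ≤ 15) = P(X ≤ 15) - P(X ≤ 8)
                   = F(15) - F(8)
                   = 0.877030 - 0.189058
                   = 0.687973

This means approximately 68.8% of outcomes fall in the interval [9, 15].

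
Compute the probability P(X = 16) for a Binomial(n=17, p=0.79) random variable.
0.082168

We have X ~ Binomial(n=17, p=0.79).

For a Binomial distribution, the PMF gives us the probability of each outcome.

Using the PMF formula:
P(X = 16) = 0.082168

Rounded to 4 decimal places: 0.0822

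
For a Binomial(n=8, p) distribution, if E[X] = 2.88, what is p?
p = 0.36

For a Binomial(n, p) distribution:
E[X] = n × p

Given n = 8 and E[X] = 2.88:
2.88 = 8 × p
p = 2.88 / 8 = 0.36

Verification: Binomial(8, 0.36) has E[X] = 2.88 ✓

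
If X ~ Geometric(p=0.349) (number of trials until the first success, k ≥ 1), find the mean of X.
2.8653

We have X ~ Geometric(p=0.349) (number of trials until the first success, k ≥ 1).

For a Geometric distribution with p=0.349 (number of trials until the first success, k ≥ 1):
E[X] = 2.8653

This is the expected (average) value of X.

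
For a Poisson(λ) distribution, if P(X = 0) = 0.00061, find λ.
λ = 7.4021

For a Poisson(λ) distribution, the PMF at 0 is:
P(X = 0) = λ^0 e^(-λ) / 0! = e^(-λ)

Given P(X = 0) = 0.00061:
e^(-λ) = 0.00061
-λ = ln(0.00061)
λ = -ln(0.00061) = 7.4021

Verification: e^(-7.4021) = 0.00061 ✓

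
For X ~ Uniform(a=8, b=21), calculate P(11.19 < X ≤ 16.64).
0.419231

We have X ~ Uniform(a=8, b=21).

To find P(11.19 < X ≤ 16.64), we use:
P(11.19 < X ≤ 16.64) = P(X ≤ 16.64) - P(X ≤ 11.19)
                 = F(16.64) - F(11.19)
                 = 0.664615 - 0.245385
                 = 0.419231

So there's approximately a 41.9% chance that X falls in this range.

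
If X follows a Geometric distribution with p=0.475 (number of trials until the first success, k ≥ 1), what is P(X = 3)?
0.130922

We have X ~ Geometric(p=0.475) (number of trials until the first success, k ≥ 1).

For a Geometric distribution, the PMF gives us the probability of each outcome.

Using the PMF formula:
P(X = 3) = 0.130922

Rounded to 4 decimal places: 0.1309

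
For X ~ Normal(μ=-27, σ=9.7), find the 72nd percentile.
-21.3464

We have X ~ Normal(μ=-27, σ=9.7).

We want to find x such that P(X ≤ x) = 0.72.

This is the 72nd percentile, which means 72% of values fall below this point.

Using the inverse CDF (quantile function):
x = F⁻¹(0.72) = -21.3464

Verification: P(X ≤ -21.3464) = 0.72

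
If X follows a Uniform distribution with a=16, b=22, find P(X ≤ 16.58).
0.096667

We have X ~ Uniform(a=16, b=22).

The CDF gives us P(X ≤ k).

Using the CDF:
P(X ≤ 16.58) = 0.096667

This means there's approximately a 9.7% chance that X is at most 16.58.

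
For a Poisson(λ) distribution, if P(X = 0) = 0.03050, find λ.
λ = 3.4900

For a Poisson(λ) distribution, the PMF at 0 is:
P(X = 0) = λ^0 e^(-λ) / 0! = e^(-λ)

Given P(X = 0) = 0.03050:
e^(-λ) = 0.03050
-λ = ln(0.03050)
λ = -ln(0.03050) = 3.4900

Verification: e^(-3.4900) = 0.03050 ✓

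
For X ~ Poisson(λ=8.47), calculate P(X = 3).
0.021234

We have X ~ Poisson(λ=8.47).

For a Poisson distribution, the PMF gives us the probability of each outcome.

Using the PMF formula:
P(X = 3) = 0.021234

Rounded to 4 decimal places: 0.0212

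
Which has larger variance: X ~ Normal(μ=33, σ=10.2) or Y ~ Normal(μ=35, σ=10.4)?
Y has larger variance (108.1600 > 104.0400)

Compute the variance for each distribution:

X ~ Normal(μ=33, σ=10.2):
Var(X) = 104.0400

Y ~ Normal(μ=35, σ=10.4):
Var(Y) = 108.1600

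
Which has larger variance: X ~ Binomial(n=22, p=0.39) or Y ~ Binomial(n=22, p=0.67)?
X has larger variance (5.2338 > 4.8642)

Compute the variance for each distribution:

X ~ Binomial(n=22, p=0.39):
Var(X) = 5.2338

Y ~ Binomial(n=22, p=0.67):
Var(Y) = 4.8642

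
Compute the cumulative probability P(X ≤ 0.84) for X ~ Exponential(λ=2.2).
0.842448

We have X ~ Exponential(λ=2.2).

The CDF gives us P(X ≤ k).

Using the CDF:
P(X ≤ 0.84) = 0.842448

This means there's approximately a 84.2% chance that X is at most 0.84.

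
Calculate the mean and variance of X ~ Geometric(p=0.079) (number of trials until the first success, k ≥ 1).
E[X] = 12.6582, Var(X) = 147.5725

We have X ~ Geometric(p=0.079) (number of trials until the first success, k ≥ 1).

For a Geometric distribution with p=0.079 (number of trials until the first success, k ≥ 1):

Expected value:
E[X] = 12.6582

Variance:
Var(X) = 147.5725

Standard deviation:
σ = √Var(X) = 12.1479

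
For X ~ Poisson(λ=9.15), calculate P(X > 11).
0.211782

We have X ~ Poisson(λ=9.15).

P(X > 11) = 1 - P(X ≤ 11)
                = 1 - F(11)
                = 1 - 0.788218
                = 0.211782

So there's approximately a 21.2% chance that X exceeds 11.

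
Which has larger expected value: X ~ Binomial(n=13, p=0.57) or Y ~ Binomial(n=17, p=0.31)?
X has larger mean (7.4100 > 5.2700)

Compute the expected value for each distribution:

X ~ Binomial(n=13, p=0.57):
E[X] = 7.4100

Y ~ Binomial(n=17, p=0.31):
E[Y] = 5.2700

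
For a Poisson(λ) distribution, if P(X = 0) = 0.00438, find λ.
λ = 5.4307

For a Poisson(λ) distribution, the PMF at 0 is:
P(X = 0) = λ^0 e^(-λ) / 0! = e^(-λ)

Given P(X = 0) = 0.00438:
e^(-λ) = 0.00438
-λ = ln(0.00438)
λ = -ln(0.00438) = 5.4307

Verification: e^(-5.4307) = 0.00438 ✓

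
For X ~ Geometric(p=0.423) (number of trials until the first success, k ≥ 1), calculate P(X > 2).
0.332929

We have X ~ Geometric(p=0.423) (number of trials until the first success, k ≥ 1).

P(X > 2) = 1 - P(X ≤ 2)
                = 1 - F(2)
                = 1 - 0.667071
                = 0.332929

So there's approximately a 33.3% chance that X exceeds 2.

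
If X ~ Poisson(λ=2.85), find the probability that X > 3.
0.319205

We have X ~ Poisson(λ=2.85).

P(X > 3) = 1 - P(X ≤ 3)
                = 1 - F(3)
                = 1 - 0.680795
                = 0.319205

So there's approximately a 31.9% chance that X exceeds 3.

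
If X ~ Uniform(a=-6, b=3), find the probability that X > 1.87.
0.125556

We have X ~ Uniform(a=-6, b=3).

P(X > 1.87) = 1 - P(X ≤ 1.87)
                = 1 - F(1.87)
                = 1 - 0.874444
                = 0.125556

So there's approximately a 12.6% chance that X exceeds 1.87.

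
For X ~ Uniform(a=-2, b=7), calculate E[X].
2.5000

We have X ~ Uniform(a=-2, b=7).

For a Uniform distribution with a=-2, b=7:
E[X] = 2.5000

This is the expected (average) value of X.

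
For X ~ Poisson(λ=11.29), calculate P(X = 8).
0.081818

We have X ~ Poisson(λ=11.29).

For a Poisson distribution, the PMF gives us the probability of each outcome.

Using the PMF formula:
P(X = 8) = 0.081818

Rounded to 4 decimal places: 0.0818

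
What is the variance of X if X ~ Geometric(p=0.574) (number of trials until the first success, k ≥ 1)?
1.2930

We have X ~ Geometric(p=0.574) (number of trials until the first success, k ≥ 1).

For a Geometric distribution with p=0.574 (number of trials until the first success, k ≥ 1):
Var(X) = 1.2930

The variance measures the spread of the distribution around the mean.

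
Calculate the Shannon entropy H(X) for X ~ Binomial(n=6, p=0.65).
1.5601 nats

We have X ~ Binomial(n=6, p=0.65).

The Shannon entropy measures the uncertainty or information content of the distribution.

For a Binomial distribution with n=6, p=0.65:
H(X) = 1.5601 nats

(In bits, this would be 2.2508 bits.)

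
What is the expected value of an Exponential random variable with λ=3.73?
0.2681

We have X ~ Exponential(λ=3.73).

For an Exponential distribution with λ=3.73:
E[X] = 0.2681

This is the expected (average) value of X.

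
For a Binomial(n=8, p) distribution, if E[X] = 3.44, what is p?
p = 0.43

For a Binomial(n, p) distribution:
E[X] = n × p

Given n = 8 and E[X] = 3.44:
3.44 = 8 × p
p = 3.44 / 8 = 0.43

Verification: Binomial(8, 0.43) has E[X] = 3.44 ✓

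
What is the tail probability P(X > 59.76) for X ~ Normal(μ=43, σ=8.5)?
0.024318

We have X ~ Normal(μ=43, σ=8.5).

P(X > 59.76) = 1 - P(X ≤ 59.76)
                = 1 - F(59.76)
                = 1 - 0.975682
                = 0.024318

So there's approximately a 2.4% chance that X exceeds 59.76.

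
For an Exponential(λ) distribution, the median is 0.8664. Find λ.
λ = 0.8000

For X ~ Exponential(λ), the CDF is F(x) = 1 - e^(-λx).
The median m satisfies F(m) = 0.5:
1 - e^(-λm) = 0.5
e^(-λm) = 0.5
λm = ln(2)
m = ln(2) / λ

Given m = 0.8664:
λ = ln(2) / 0.8664 = 0.693147 / 0.8664 = 0.8000

Verification: ln(2) / 0.8000 = 0.8664 ✓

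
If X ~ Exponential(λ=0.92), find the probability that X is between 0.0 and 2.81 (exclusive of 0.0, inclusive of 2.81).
0.924619

We have X ~ Exponential(λ=0.92).

To find P(0.0 < X ≤ 2.81), we use:
P(0.0 < X ≤ 2.81) = P(X ≤ 2.81) - P(X ≤ 0.0)
                 = F(2.81) - F(0.0)
                 = 0.924619 - 0.000000
                 = 0.924619

So there's approximately a 92.5% chance that X falls in this range.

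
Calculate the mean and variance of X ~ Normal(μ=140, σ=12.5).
E[X] = 140.0000, Var(X) = 156.2500

We have X ~ Normal(μ=140, σ=12.5).

For a Normal distribution with μ=140, σ=12.5:

Expected value:
E[X] = 140.0000

Variance:
Var(X) = 156.2500

Standard deviation:
σ = √Var(X) = 12.5000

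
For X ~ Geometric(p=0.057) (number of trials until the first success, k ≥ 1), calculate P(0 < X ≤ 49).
0.943627

We have X ~ Geometric(p=0.057) (number of trials until the first success, k ≥ 1).

To find P(0 < X ≤ 49), we use:
P(0 < X ≤ 49) = P(X ≤ 49) - P(X ≤ 0)
                 = F(49) - F(0)
                 = 0.943627 - 0.000000
                 = 0.943627

So there's approximately a 94.4% chance that X falls in this range.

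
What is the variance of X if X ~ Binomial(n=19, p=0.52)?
4.7424

We have X ~ Binomial(n=19, p=0.52).

For a Binomial distribution with n=19, p=0.52:
Var(X) = 4.7424

The variance measures the spread of the distribution around the mean.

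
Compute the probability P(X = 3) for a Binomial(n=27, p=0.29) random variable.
0.019210

We have X ~ Binomial(n=27, p=0.29).

For a Binomial distribution, the PMF gives us the probability of each outcome.

Using the PMF formula:
P(X = 3) = 0.019210

Rounded to 4 decimal places: 0.0192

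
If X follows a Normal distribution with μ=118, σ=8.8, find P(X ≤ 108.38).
0.137157

We have X ~ Normal(μ=118, σ=8.8).

The CDF gives us P(X ≤ k).

Using the CDF:
P(X ≤ 108.38) = 0.137157

This means there's approximately a 13.7% chance that X is at most 108.38.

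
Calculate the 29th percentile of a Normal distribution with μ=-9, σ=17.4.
-18.6289

We have X ~ Normal(μ=-9, σ=17.4).

We want to find x such that P(X ≤ x) = 0.29.

This is the 29th percentile, which means 29% of values fall below this point.

Using the inverse CDF (quantile function):
x = F⁻¹(0.29) = -18.6289

Verification: P(X ≤ -18.6289) = 0.29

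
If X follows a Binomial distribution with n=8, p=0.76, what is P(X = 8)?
0.111303

We have X ~ Binomial(n=8, p=0.76).

For a Binomial distribution, the PMF gives us the probability of each outcome.

Using the PMF formula:
P(X = 8) = 0.111303

Rounded to 4 decimal places: 0.1113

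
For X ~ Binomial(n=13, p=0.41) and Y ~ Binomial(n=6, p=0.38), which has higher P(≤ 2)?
Y has higher probability (P(Y ≤ 2) = 0.5857 > P(X ≤ 2) = 0.0501)

Compute P(≤ 2) for each distribution:

X ~ Binomial(n=13, p=0.41):
P(X ≤ 2) = 0.0501

Y ~ Binomial(n=6, p=0.38):
P(Y ≤ 2) = 0.5857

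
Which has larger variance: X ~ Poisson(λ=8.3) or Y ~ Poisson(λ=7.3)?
X has larger variance (8.3000 > 7.3000)

Compute the variance for each distribution:

X ~ Poisson(λ=8.3):
Var(X) = 8.3000

Y ~ Poisson(λ=7.3):
Var(Y) = 7.3000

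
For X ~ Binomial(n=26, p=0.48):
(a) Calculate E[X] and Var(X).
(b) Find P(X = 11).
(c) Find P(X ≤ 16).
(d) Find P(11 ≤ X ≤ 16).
(a) E[X] = 12.4800, Var(X) = 6.4896
(b) P(X = 11) = 0.132333
(c) P(X ≤ 16) = 0.943124
(d) P(11 ≤ X ≤ 16) = 0.723966

We have X ~ Binomial(n=26, p=0.48).

(a) Moments:
E[X] = 12.4800
Var(X) = 6.4896
σ = √Var(X) = 2.5475

(b) Point probability using PMF:
P(X = 11) = 0.132333

(c) Cumulative probability using CDF:
P(X ≤ 16) = F(16) = 0.943124

(d) Range probability:
P(11 ≤ X ≤ 16) = P(X ≤ 16) - P(X ≤ 10)
                   = F(16) - F(10)
                   = 0.943124 - 0.219159
                   = 0.723966

This means approximately 72.4% of outcomes fall in the interval [11, 16].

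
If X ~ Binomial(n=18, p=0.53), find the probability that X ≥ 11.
0.327205

We have X ~ Binomial(n=18, p=0.53).

For discrete distributions, P(X ≥ 11) = 1 - P(X ≤ 10).

P(X ≤ 10) = 0.672795
P(X ≥ 11) = 1 - 0.672795 = 0.327205

So there's approximately a 32.7% chance that X is at least 11.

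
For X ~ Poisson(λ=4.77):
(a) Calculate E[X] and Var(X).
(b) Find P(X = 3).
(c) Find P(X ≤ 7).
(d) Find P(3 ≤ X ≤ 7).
(a) E[X] = 4.7700, Var(X) = 4.7700
(b) P(X = 3) = 0.153398
(c) P(X ≤ 7) = 0.889522
(d) P(3 ≤ X ≤ 7) = 0.744114

We have X ~ Poisson(λ=4.77).

(a) Moments:
E[X] = 4.7700
Var(X) = 4.7700
σ = √Var(X) = 2.1840

(b) Point probability using PMF:
P(X = 3) = 0.153398

(c) Cumulative probability using CDF:
P(X ≤ 7) = F(7) = 0.889522

(d) Range probability:
P(3 ≤ X ≤ 7) = P(X ≤ 7) - P(X ≤ 2)
                   = F(7) - F(2)
                   = 0.889522 - 0.145408
                   = 0.744114

This means approximately 74.4% of outcomes fall in the interval [3, 7].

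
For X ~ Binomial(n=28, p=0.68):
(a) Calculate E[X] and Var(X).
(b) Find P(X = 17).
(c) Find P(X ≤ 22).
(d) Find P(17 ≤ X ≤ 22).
(a) E[X] = 19.0400, Var(X) = 6.0928
(b) P(X = 17) = 0.109956
(c) P(X ≤ 22) = 0.924176
(d) P(17 ≤ X ≤ 22) = 0.772368

We have X ~ Binomial(n=28, p=0.68).

(a) Moments:
E[X] = 19.0400
Var(X) = 6.0928
σ = √Var(X) = 2.4684

(b) Point probability using PMF:
P(X = 17) = 0.109956

(c) Cumulative probability using CDF:
P(X ≤ 22) = F(22) = 0.924176

(d) Range probability:
P(17 ≤ X ≤ 22) = P(X ≤ 22) - P(X ≤ 16)
                   = F(22) - F(16)
                   = 0.924176 - 0.151808
                   = 0.772368

This means approximately 77.2% of outcomes fall in the interval [17, 22].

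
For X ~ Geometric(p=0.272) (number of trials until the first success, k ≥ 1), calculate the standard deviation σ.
3.1369

We have X ~ Geometric(p=0.272) (number of trials until the first success, k ≥ 1).

For a Geometric distribution with p=0.272 (number of trials until the first success, k ≥ 1):
σ = √Var(X) = 3.1369

The standard deviation is the square root of the variance.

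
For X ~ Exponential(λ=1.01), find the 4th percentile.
0.0404

We have X ~ Exponential(λ=1.01).

We want to find x such that P(X ≤ x) = 0.04.

This is the 4th percentile, which means 4% of values fall below this point.

Using the inverse CDF (quantile function):
x = F⁻¹(0.04) = 0.0404

Verification: P(X ≤ 0.0404) = 0.04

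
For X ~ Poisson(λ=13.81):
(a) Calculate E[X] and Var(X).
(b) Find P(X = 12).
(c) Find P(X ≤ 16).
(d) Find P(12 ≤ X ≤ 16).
(a) E[X] = 13.8100, Var(X) = 13.8100
(b) P(X = 12) = 0.101014
(c) P(X ≤ 16) = 0.772135
(d) P(12 ≤ X ≤ 16) = 0.495741

We have X ~ Poisson(λ=13.81).

(a) Moments:
E[X] = 13.8100
Var(X) = 13.8100
σ = √Var(X) = 3.7162

(b) Point probability using PMF:
P(X = 12) = 0.101014

(c) Cumulative probability using CDF:
P(X ≤ 16) = F(16) = 0.772135

(d) Range probability:
P(12 ≤ X ≤ 16) = P(X ≤ 16) - P(X ≤ 11)
                   = F(16) - F(11)
                   = 0.772135 - 0.276393
                   = 0.495741

This means approximately 49.6% of outcomes fall in the interval [12, 16].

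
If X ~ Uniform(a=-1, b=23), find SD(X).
6.9282

We have X ~ Uniform(a=-1, b=23).

For a Uniform distribution with a=-1, b=23:
σ = √Var(X) = 6.9282

The standard deviation is the square root of the variance.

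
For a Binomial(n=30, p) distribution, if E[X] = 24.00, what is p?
p = 0.8

For a Binomial(n, p) distribution:
E[X] = n × p

Given n = 30 and E[X] = 24.00:
24.00 = 30 × p
p = 24.00 / 30 = 0.8

Verification: Binomial(30, 0.8) has E[X] = 24.00 ✓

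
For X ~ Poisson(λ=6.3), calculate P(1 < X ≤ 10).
0.930315

We have X ~ Poisson(λ=6.3).

To find P(1 < X ≤ 10), we use:
P(1 < X ≤ 10) = P(X ≤ 10) - P(X ≤ 1)
                 = F(10) - F(1)
                 = 0.943720 - 0.013405
                 = 0.930315

So there's approximately a 93.0% chance that X falls in this range.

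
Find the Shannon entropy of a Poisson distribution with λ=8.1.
2.4538 nats

We have X ~ Poisson(λ=8.1).

The Shannon entropy measures the uncertainty or information content of the distribution.

For a Poisson distribution with λ=8.1:
H(X) = 2.4538 nats

(In bits, this would be 3.5401 bits.)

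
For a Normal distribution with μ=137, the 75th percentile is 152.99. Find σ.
σ = 23.7068

For X ~ Normal(μ, σ), the p-th percentile satisfies x = μ + z_p × σ,
where z_p = Φ⁻¹(p) is the standard normal quantile.

Step 1: z_{0.75} = Φ⁻¹(0.75) = 0.6745

Step 2: Solve for σ:
152.99 = 137 + 0.6745 × σ
σ = (152.99 - 137) / 0.6745
σ = 15.99 / 0.6745
σ = 23.7068

Verification: μ + z × σ = 137 + 0.6745 × 23.7068 = 152.99 ✓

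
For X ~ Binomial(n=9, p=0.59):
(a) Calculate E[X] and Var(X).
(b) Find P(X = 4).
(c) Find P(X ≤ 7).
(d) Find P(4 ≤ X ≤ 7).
(a) E[X] = 5.3100, Var(X) = 2.1771
(b) P(X = 4) = 0.176888
(c) P(X ≤ 7) = 0.937157
(d) P(4 ≤ X ≤ 7) = 0.826235

We have X ~ Binomial(n=9, p=0.59).

(a) Moments:
E[X] = 5.3100
Var(X) = 2.1771
σ = √Var(X) = 1.4755

(b) Point probability using PMF:
P(X = 4) = 0.176888

(c) Cumulative probability using CDF:
P(X ≤ 7) = F(7) = 0.937157

(d) Range probability:
P(4 ≤ X ≤ 7) = P(X ≤ 7) - P(X ≤ 3)
                   = F(7) - F(3)
                   = 0.937157 - 0.110921
                   = 0.826235

This means approximately 82.6% of outcomes fall in the interval [4, 7].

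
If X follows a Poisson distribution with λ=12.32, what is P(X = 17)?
0.043532

We have X ~ Poisson(λ=12.32).

For a Poisson distribution, the PMF gives us the probability of each outcome.

Using the PMF formula:
P(X = 17) = 0.043532

Rounded to 4 decimal places: 0.0435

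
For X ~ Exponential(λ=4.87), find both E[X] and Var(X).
E[X] = 0.2053, Var(X) = 0.0422

We have X ~ Exponential(λ=4.87).

For an Exponential distribution with λ=4.87:

Expected value:
E[X] = 0.2053

Variance:
Var(X) = 0.0422

Standard deviation:
σ = √Var(X) = 0.2053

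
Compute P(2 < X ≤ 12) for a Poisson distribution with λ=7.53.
0.936432

We have X ~ Poisson(λ=7.53).

To find P(2 < X ≤ 12), we use:
P(2 < X ≤ 12) = P(X ≤ 12) - P(X ≤ 2)
                 = F(12) - F(2)
                 = 0.956227 - 0.019795
                 = 0.936432

So there's approximately a 93.6% chance that X falls in this range.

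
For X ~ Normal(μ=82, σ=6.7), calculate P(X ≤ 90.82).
0.905983

We have X ~ Normal(μ=82, σ=6.7).

The CDF gives us P(X ≤ k).

Using the CDF:
P(X ≤ 90.82) = 0.905983

This means there's approximately a 90.6% chance that X is at most 90.82.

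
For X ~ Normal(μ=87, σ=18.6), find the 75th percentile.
99.5455

We have X ~ Normal(μ=87, σ=18.6).

We want to find x such that P(X ≤ x) = 0.75.

This is the 75th percentile, which means 75% of values fall below this point.

Using the inverse CDF (quantile function):
x = F⁻¹(0.75) = 99.5455

Verification: P(X ≤ 99.5455) = 0.75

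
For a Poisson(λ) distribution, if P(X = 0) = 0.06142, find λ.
λ = 2.7900

For a Poisson(λ) distribution, the PMF at 0 is:
P(X = 0) = λ^0 e^(-λ) / 0! = e^(-λ)

Given P(X = 0) = 0.06142:
e^(-λ) = 0.06142
-λ = ln(0.06142)
λ = -ln(0.06142) = 2.7900

Verification: e^(-2.7900) = 0.06142 ✓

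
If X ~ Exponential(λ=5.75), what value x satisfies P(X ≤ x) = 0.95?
0.5210

We have X ~ Exponential(λ=5.75).

We want to find x such that P(X ≤ x) = 0.95.

This is the 95th percentile, which means 95% of values fall below this point.

Using the inverse CDF (quantile function):
x = F⁻¹(0.95) = 0.5210

Verification: P(X ≤ 0.5210) = 0.95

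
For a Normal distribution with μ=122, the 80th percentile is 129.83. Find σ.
σ = 9.3035

For X ~ Normal(μ, σ), the p-th percentile satisfies x = μ + z_p × σ,
where z_p = Φ⁻¹(p) is the standard normal quantile.

Step 1: z_{0.8} = Φ⁻¹(0.8) = 0.8416

Step 2: Solve for σ:
129.83 = 122 + 0.8416 × σ
σ = (129.83 - 122) / 0.8416
σ = 7.83 / 0.8416
σ = 9.3035

Verification: μ + z × σ = 122 + 0.8416 × 9.3035 = 129.83 ✓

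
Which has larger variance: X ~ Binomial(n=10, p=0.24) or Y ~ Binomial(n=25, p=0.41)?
Y has larger variance (6.0475 > 1.8240)

Compute the variance for each distribution:

X ~ Binomial(n=10, p=0.24):
Var(X) = 1.8240

Y ~ Binomial(n=25, p=0.41):
Var(Y) = 6.0475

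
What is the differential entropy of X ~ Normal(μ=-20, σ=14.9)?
4.1203 nats

We have X ~ Normal(μ=-20, σ=14.9).

The differential entropy measures the uncertainty or information content of the distribution.

For a Normal distribution with μ=-20, σ=14.9:
h(X) = 4.1203 nats

(In bits, this would be 5.9443 bits.)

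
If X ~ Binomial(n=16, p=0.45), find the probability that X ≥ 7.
0.633970

We have X ~ Binomial(n=16, p=0.45).

For discrete distributions, P(X ≥ 7) = 1 - P(X ≤ 6).

P(X ≤ 6) = 0.366030
P(X ≥ 7) = 1 - 0.366030 = 0.633970

So there's approximately a 63.4% chance that X is at least 7.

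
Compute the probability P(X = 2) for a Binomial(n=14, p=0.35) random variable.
0.063407

We have X ~ Binomial(n=14, p=0.35).

For a Binomial distribution, the PMF gives us the probability of each outcome.

Using the PMF formula:
P(X = 2) = 0.063407

Rounded to 4 decimal places: 0.0634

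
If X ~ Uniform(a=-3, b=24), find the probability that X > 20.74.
0.120741

We have X ~ Uniform(a=-3, b=24).

P(X > 20.74) = 1 - P(X ≤ 20.74)
                = 1 - F(20.74)
                = 1 - 0.879259
                = 0.120741

So there's approximately a 12.1% chance that X exceeds 20.74.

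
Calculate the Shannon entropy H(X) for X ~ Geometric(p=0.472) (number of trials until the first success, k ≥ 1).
1.4652 nats

We have X ~ Geometric(p=0.472) (number of trials until the first success, k ≥ 1).

The Shannon entropy measures the uncertainty or information content of the distribution.

For a Geometric distribution with p=0.472 (number of trials until the first success, k ≥ 1):
H(X) = 1.4652 nats

(In bits, this would be 2.1138 bits.)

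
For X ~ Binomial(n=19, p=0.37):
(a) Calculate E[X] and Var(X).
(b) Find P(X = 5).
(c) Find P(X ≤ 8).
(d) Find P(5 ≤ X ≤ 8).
(a) E[X] = 7.0300, Var(X) = 4.4289
(b) P(X = 5) = 0.125107
(c) P(X ≤ 8) = 0.760462
(d) P(5 ≤ X ≤ 8) = 0.648275

We have X ~ Binomial(n=19, p=0.37).

(a) Moments:
E[X] = 7.0300
Var(X) = 4.4289
σ = √Var(X) = 2.1045

(b) Point probability using PMF:
P(X = 5) = 0.125107

(c) Cumulative probability using CDF:
P(X ≤ 8) = F(8) = 0.760462

(d) Range probability:
P(5 ≤ X ≤ 8) = P(X ≤ 8) - P(X ≤ 4)
                   = F(8) - F(4)
                   = 0.760462 - 0.112187
                   = 0.648275

This means approximately 64.8% of outcomes fall in the interval [5, 8].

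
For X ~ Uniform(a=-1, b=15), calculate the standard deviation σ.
4.6188

We have X ~ Uniform(a=-1, b=15).

For a Uniform distribution with a=-1, b=15:
σ = √Var(X) = 4.6188

The standard deviation is the square root of the variance.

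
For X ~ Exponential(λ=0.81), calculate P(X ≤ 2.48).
0.865850

We have X ~ Exponential(λ=0.81).

The CDF gives us P(X ≤ k).

Using the CDF:
P(X ≤ 2.48) = 0.865850

This means there's approximately a 86.6% chance that X is at most 2.48.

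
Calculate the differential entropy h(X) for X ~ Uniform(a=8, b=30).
3.0910 nats

We have X ~ Uniform(a=8, b=30).

The differential entropy measures the uncertainty or information content of the distribution.

For a Uniform distribution with a=8, b=30:
h(X) = 3.0910 nats

(In bits, this would be 4.4594 bits.)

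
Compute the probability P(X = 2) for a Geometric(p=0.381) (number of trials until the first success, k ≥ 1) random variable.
0.235839

We have X ~ Geometric(p=0.381) (number of trials until the first success, k ≥ 1).

For a Geometric distribution, the PMF gives us the probability of each outcome.

Using the PMF formula:
P(X = 2) = 0.235839

Rounded to 4 decimal places: 0.2358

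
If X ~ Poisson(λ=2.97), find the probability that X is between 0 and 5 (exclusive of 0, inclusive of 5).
0.867773

We have X ~ Poisson(λ=2.97).

To find P(0 < X ≤ 5), we use:
P(0 < X ≤ 5) = P(X ≤ 5) - P(X ≤ 0)
                 = F(5) - F(0)
                 = 0.919076 - 0.051303
                 = 0.867773

So there's approximately a 86.8% chance that X falls in this range.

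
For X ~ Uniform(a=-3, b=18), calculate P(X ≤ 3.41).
0.305238

We have X ~ Uniform(a=-3, b=18).

The CDF gives us P(X ≤ k).

Using the CDF:
P(X ≤ 3.41) = 0.305238

This means there's approximately a 30.5% chance that X is at most 3.41.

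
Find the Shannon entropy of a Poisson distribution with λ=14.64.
2.7549 nats

We have X ~ Poisson(λ=14.64).

The Shannon entropy measures the uncertainty or information content of the distribution.

For a Poisson distribution with λ=14.64:
H(X) = 2.7549 nats

(In bits, this would be 3.9745 bits.)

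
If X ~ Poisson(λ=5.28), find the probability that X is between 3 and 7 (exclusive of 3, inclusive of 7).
0.607899

We have X ~ Poisson(λ=5.28).

To find P(3 < X ≤ 7), we use:
P(3 < X ≤ 7) = P(X ≤ 7) - P(X ≤ 3)
                 = F(7) - F(3)
                 = 0.835796 - 0.227897
                 = 0.607899

So there's approximately a 60.8% chance that X falls in this range.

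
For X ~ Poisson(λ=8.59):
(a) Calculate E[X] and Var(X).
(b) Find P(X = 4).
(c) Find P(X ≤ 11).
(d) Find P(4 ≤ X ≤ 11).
(a) E[X] = 8.5900, Var(X) = 8.5900
(b) P(X = 4) = 0.042186
(c) P(X ≤ 11) = 0.840884
(d) P(4 ≤ X ≤ 11) = 0.812596

We have X ~ Poisson(λ=8.59).

(a) Moments:
E[X] = 8.5900
Var(X) = 8.5900
σ = √Var(X) = 2.9309

(b) Point probability using PMF:
P(X = 4) = 0.042186

(c) Cumulative probability using CDF:
P(X ≤ 11) = F(11) = 0.840884

(d) Range probability:
P(4 ≤ X ≤ 11) = P(X ≤ 11) - P(X ≤ 3)
                   = F(11) - F(3)
                   = 0.840884 - 0.028288
                   = 0.812596

This means approximately 81.3% of outcomes fall in the interval [4, 11].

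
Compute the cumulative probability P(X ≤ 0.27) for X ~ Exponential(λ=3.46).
0.607100

We have X ~ Exponential(λ=3.46).

The CDF gives us P(X ≤ k).

Using the CDF:
P(X ≤ 0.27) = 0.607100

This means there's approximately a 60.7% chance that X is at most 0.27.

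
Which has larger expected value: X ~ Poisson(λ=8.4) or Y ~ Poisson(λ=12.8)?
Y has larger mean (12.8000 > 8.4000)

Compute the expected value for each distribution:

X ~ Poisson(λ=8.4):
E[X] = 8.4000

Y ~ Poisson(λ=12.8):
E[Y] = 12.8000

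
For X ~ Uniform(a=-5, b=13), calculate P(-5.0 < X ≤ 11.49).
0.916111

We have X ~ Uniform(a=-5, b=13).

To find P(-5.0 < X ≤ 11.49), we use:
P(-5.0 < X ≤ 11.49) = P(X ≤ 11.49) - P(X ≤ -5.0)
                 = F(11.49) - F(-5.0)
                 = 0.916111 - 0.000000
                 = 0.916111

So there's approximately a 91.6% chance that X falls in this range.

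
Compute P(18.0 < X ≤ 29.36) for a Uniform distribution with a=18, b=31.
0.873846

We have X ~ Uniform(a=18, b=31).

To find P(18.0 < X ≤ 29.36), we use:
P(18.0 < X ≤ 29.36) = P(X ≤ 29.36) - P(X ≤ 18.0)
                 = F(29.36) - F(18.0)
                 = 0.873846 - 0.000000
                 = 0.873846

So there's approximately a 87.4% chance that X falls in this range.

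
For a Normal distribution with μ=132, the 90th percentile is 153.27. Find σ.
σ = 16.5971

For X ~ Normal(μ, σ), the p-th percentile satisfies x = μ + z_p × σ,
where z_p = Φ⁻¹(p) is the standard normal quantile.

Step 1: z_{0.9} = Φ⁻¹(0.9) = 1.2816

Step 2: Solve for σ:
153.27 = 132 + 1.2816 × σ
σ = (153.27 - 132) / 1.2816
σ = 21.27 / 1.2816
σ = 16.5971

Verification: μ + z × σ = 132 + 1.2816 × 16.5971 = 153.27 ✓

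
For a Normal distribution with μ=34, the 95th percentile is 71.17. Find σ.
σ = 22.5978

For X ~ Normal(μ, σ), the p-th percentile satisfies x = μ + z_p × σ,
where z_p = Φ⁻¹(p) is the standard normal quantile.

Step 1: z_{0.95} = Φ⁻¹(0.95) = 1.6449

Step 2: Solve for σ:
71.17 = 34 + 1.6449 × σ
σ = (71.17 - 34) / 1.6449
σ = 37.17 / 1.6449
σ = 22.5978

Verification: μ + z × σ = 34 + 1.6449 × 22.5978 = 71.17 ✓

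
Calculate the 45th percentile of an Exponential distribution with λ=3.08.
0.1941

We have X ~ Exponential(λ=3.08).

We want to find x such that P(X ≤ x) = 0.45.

This is the 45th percentile, which means 45% of values fall below this point.

Using the inverse CDF (quantile function):
x = F⁻¹(0.45) = 0.1941

Verification: P(X ≤ 0.1941) = 0.45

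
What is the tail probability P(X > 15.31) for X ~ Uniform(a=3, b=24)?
0.413810

We have X ~ Uniform(a=3, b=24).

P(X > 15.31) = 1 - P(X ≤ 15.31)
                = 1 - F(15.31)
                = 1 - 0.586190
                = 0.413810

So there's approximately a 41.4% chance that X exceeds 15.31.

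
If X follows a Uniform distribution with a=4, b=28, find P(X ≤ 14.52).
0.438333

We have X ~ Uniform(a=4, b=28).

The CDF gives us P(X ≤ k).

Using the CDF:
P(X ≤ 14.52) = 0.438333

This means there's approximately a 43.8% chance that X is at most 14.52.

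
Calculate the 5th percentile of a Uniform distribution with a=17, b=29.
17.6000

We have X ~ Uniform(a=17, b=29).

We want to find x such that P(X ≤ x) = 0.05.

This is the 5th percentile, which means 5% of values fall below this point.

Using the inverse CDF (quantile function):
x = F⁻¹(0.05) = 17.6000

Verification: P(X ≤ 17.6000) = 0.05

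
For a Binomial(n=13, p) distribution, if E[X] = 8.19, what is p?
p = 0.63

For a Binomial(n, p) distribution:
E[X] = n × p

Given n = 13 and E[X] = 8.19:
8.19 = 13 × p
p = 8.19 / 13 = 0.63

Verification: Binomial(13, 0.63) has E[X] = 8.19 ✓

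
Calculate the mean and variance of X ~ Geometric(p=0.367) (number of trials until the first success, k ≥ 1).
E[X] = 2.7248, Var(X) = 4.6997

We have X ~ Geometric(p=0.367) (number of trials until the first success, k ≥ 1).

For a Geometric distribution with p=0.367 (number of trials until the first success, k ≥ 1):

Expected value:
E[X] = 2.7248

Variance:
Var(X) = 4.6997

Standard deviation:
σ = √Var(X) = 2.1679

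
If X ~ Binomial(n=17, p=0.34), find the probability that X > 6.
0.347862

We have X ~ Binomial(n=17, p=0.34).

P(X > 6) = 1 - P(X ≤ 6)
                = 1 - F(6)
                = 1 - 0.652138
                = 0.347862

So there's approximately a 34.8% chance that X exceeds 6.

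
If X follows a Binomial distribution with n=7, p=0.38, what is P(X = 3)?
0.283782

We have X ~ Binomial(n=7, p=0.38).

For a Binomial distribution, the PMF gives us the probability of each outcome.

Using the PMF formula:
P(X = 3) = 0.283782

Rounded to 4 decimal places: 0.2838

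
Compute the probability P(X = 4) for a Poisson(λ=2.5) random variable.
0.133602

We have X ~ Poisson(λ=2.5).

For a Poisson distribution, the PMF gives us the probability of each outcome.

Using the PMF formula:
P(X = 4) = 0.133602

Rounded to 4 decimal places: 0.1336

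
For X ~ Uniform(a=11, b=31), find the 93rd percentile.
29.6000

We have X ~ Uniform(a=11, b=31).

We want to find x such that P(X ≤ x) = 0.93.

This is the 93rd percentile, which means 93% of values fall below this point.

Using the inverse CDF (quantile function):
x = F⁻¹(0.93) = 29.6000

Verification: P(X ≤ 29.6000) = 0.93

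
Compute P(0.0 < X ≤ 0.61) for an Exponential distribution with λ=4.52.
0.936531

We have X ~ Exponential(λ=4.52).

To find P(0.0 < X ≤ 0.61), we use:
P(0.0 < X ≤ 0.61) = P(X ≤ 0.61) - P(X ≤ 0.0)
                 = F(0.61) - F(0.0)
                 = 0.936531 - 0.000000
                 = 0.936531

So there's approximately a 93.7% chance that X falls in this range.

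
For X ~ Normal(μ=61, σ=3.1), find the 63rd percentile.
62.0287

We have X ~ Normal(μ=61, σ=3.1).

We want to find x such that P(X ≤ x) = 0.63.

This is the 63rd percentile, which means 63% of values fall below this point.

Using the inverse CDF (quantile function):
x = F⁻¹(0.63) = 62.0287

Verification: P(X ≤ 62.0287) = 0.63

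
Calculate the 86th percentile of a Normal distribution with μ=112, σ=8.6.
121.2907

We have X ~ Normal(μ=112, σ=8.6).

We want to find x such that P(X ≤ x) = 0.86.

This is the 86th percentile, which means 86% of values fall below this point.

Using the inverse CDF (quantile function):
x = F⁻¹(0.86) = 121.2907

Verification: P(X ≤ 121.2907) = 0.86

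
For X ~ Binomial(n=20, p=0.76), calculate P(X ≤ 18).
0.969763

We have X ~ Binomial(n=20, p=0.76).

The CDF gives us P(X ≤ k).

Using the CDF:
P(X ≤ 18) = 0.969763

This means there's approximately a 97.0% chance that X is at most 18.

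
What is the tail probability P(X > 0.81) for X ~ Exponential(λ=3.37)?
0.065239

We have X ~ Exponential(λ=3.37).

P(X > 0.81) = 1 - P(X ≤ 0.81)
                = 1 - F(0.81)
                = 1 - 0.934761
                = 0.065239

So there's approximately a 6.5% chance that X exceeds 0.81.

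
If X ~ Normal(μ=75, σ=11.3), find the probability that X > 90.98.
0.078658

We have X ~ Normal(μ=75, σ=11.3).

P(X > 90.98) = 1 - P(X ≤ 90.98)
                = 1 - F(90.98)
                = 1 - 0.921342
                = 0.078658

So there's approximately a 7.9% chance that X exceeds 90.98.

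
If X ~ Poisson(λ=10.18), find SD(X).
3.1906

We have X ~ Poisson(λ=10.18).

For a Poisson distribution with λ=10.18:
σ = √Var(X) = 3.1906

The standard deviation is the square root of the variance.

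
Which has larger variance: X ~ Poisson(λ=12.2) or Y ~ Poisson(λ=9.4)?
X has larger variance (12.2000 > 9.4000)

Compute the variance for each distribution:

X ~ Poisson(λ=12.2):
Var(X) = 12.2000

Y ~ Poisson(λ=9.4):
Var(Y) = 9.4000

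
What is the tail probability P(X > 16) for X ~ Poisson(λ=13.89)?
0.234637

We have X ~ Poisson(λ=13.89).

P(X > 16) = 1 - P(X ≤ 16)
                = 1 - F(16)
                = 1 - 0.765363
                = 0.234637

So there's approximately a 23.5% chance that X exceeds 16.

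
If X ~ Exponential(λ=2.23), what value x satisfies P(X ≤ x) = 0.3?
0.1599

We have X ~ Exponential(λ=2.23).

We want to find x such that P(X ≤ x) = 0.3.

This is the 30th percentile, which means 30% of values fall below this point.

Using the inverse CDF (quantile function):
x = F⁻¹(0.3) = 0.1599

Verification: P(X ≤ 0.1599) = 0.3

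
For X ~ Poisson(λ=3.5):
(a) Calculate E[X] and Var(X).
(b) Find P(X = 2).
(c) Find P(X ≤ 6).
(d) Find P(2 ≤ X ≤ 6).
(a) E[X] = 3.5000, Var(X) = 3.5000
(b) P(X = 2) = 0.184959
(c) P(X ≤ 6) = 0.934712
(d) P(2 ≤ X ≤ 6) = 0.798824

We have X ~ Poisson(λ=3.5).

(a) Moments:
E[X] = 3.5000
Var(X) = 3.5000
σ = √Var(X) = 1.8708

(b) Point probability using PMF:
P(X = 2) = 0.184959

(c) Cumulative probability using CDF:
P(X ≤ 6) = F(6) = 0.934712

(d) Range probability:
P(2 ≤ X ≤ 6) = P(X ≤ 6) - P(X ≤ 1)
                   = F(6) - F(1)
                   = 0.934712 - 0.135888
                   = 0.798824

This means approximately 79.9% of outcomes fall in the interval [2, 6].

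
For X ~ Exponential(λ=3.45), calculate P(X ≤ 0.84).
0.944867

We have X ~ Exponential(λ=3.45).

The CDF gives us P(X ≤ k).

Using the CDF:
P(X ≤ 0.84) = 0.944867

This means there's approximately a 94.5% chance that X is at most 0.84.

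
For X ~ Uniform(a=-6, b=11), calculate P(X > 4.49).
0.382941

We have X ~ Uniform(a=-6, b=11).

P(X > 4.49) = 1 - P(X ≤ 4.49)
                = 1 - F(4.49)
                = 1 - 0.617059
                = 0.382941

So there's approximately a 38.3% chance that X exceeds 4.49.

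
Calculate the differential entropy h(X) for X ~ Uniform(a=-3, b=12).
2.7081 nats

We have X ~ Uniform(a=-3, b=12).

The differential entropy measures the uncertainty or information content of the distribution.

For a Uniform distribution with a=-3, b=12:
h(X) = 2.7081 nats

(In bits, this would be 3.9069 bits.)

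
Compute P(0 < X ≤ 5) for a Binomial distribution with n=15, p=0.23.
0.872240

We have X ~ Binomial(n=15, p=0.23).

To find P(0 < X ≤ 5), we use:
P(0 < X ≤ 5) = P(X ≤ 5) - P(X ≤ 0)
                 = F(5) - F(0)
                 = 0.892072 - 0.019832
                 = 0.872240

So there's approximately a 87.2% chance that X falls in this range.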